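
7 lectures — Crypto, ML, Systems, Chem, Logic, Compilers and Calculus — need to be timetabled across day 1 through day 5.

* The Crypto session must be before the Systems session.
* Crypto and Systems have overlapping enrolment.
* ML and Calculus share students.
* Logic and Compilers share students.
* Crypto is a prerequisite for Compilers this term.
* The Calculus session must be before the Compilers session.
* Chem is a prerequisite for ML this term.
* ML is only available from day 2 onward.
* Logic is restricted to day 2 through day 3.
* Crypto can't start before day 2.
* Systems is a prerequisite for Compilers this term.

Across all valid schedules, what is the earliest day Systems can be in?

Precedence pushes Systems to at least day 3; downstream work caps Systems at day 4.
Systems at day 3 is achievable: Crypto=day 2, Compilers=day 4, Systems=day 3, ML=day 2, Logic=day 2, Calculus=day 1, Chem=day 1.

day 3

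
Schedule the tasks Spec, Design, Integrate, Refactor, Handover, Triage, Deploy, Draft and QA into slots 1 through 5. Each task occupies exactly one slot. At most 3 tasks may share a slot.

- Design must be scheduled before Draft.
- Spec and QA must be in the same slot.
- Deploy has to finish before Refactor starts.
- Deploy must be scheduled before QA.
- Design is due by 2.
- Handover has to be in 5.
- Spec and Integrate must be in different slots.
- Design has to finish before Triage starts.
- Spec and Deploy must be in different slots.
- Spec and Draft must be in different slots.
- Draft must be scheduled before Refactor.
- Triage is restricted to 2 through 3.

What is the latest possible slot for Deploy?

Downstream work caps Deploy at 4.
Deploy at 3 is achievable: Draft=2, Integrate=1, QA=4, Refactor=4, Triage=2, Design=1, Handover=5, Spec=4, Deploy=3.
Nothing later works — the conflict and capacity constraints rule out every slot after 3.

3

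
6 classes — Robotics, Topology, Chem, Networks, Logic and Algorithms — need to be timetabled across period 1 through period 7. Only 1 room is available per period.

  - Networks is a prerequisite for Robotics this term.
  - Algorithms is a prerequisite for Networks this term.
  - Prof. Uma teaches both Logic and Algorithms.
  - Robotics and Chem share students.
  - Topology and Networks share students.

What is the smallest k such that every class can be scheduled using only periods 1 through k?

6 periods

The precedence chain requires at least 3 distinct periods.
With at most 1 per period and 6 classes, at least 6 periods are needed.
6 works (last occupied period: period 6): for example Networks -> period 2, Logic -> period 6, Topology -> period 4, Algorithms -> period 1, Chem -> period 5, Robotics -> period 3.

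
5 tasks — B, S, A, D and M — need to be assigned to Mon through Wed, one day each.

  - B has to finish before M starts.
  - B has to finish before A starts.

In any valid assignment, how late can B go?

Downstream work caps B at Tue.
B at Tue is achievable: A -> Wed, S -> Mon, B -> Tue, M -> Wed, D -> Mon.

Tue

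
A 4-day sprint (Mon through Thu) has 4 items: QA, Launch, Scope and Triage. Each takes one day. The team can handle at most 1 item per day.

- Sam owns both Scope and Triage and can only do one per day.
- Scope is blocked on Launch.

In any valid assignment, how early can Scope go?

Tue

Precedence pushes Scope to at least Tue.
Scope at Tue is achievable: QA -> Wed, Launch -> Mon, Scope -> Tue, Triage -> Thu.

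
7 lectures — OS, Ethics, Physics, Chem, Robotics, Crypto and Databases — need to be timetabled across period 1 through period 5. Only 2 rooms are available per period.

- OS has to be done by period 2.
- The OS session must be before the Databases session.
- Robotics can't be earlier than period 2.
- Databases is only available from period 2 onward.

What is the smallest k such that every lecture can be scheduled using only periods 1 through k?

4 periods

The precedence chain requires at least 2 distinct periods.
With at most 2 per period and 7 lectures, at least 4 periods are needed.
4 works (last occupied period: period 4): for example Robotics=period 2; Chem=period 3; Databases=period 2; Ethics=period 1; Crypto=period 4; OS=period 1; Physics=period 3.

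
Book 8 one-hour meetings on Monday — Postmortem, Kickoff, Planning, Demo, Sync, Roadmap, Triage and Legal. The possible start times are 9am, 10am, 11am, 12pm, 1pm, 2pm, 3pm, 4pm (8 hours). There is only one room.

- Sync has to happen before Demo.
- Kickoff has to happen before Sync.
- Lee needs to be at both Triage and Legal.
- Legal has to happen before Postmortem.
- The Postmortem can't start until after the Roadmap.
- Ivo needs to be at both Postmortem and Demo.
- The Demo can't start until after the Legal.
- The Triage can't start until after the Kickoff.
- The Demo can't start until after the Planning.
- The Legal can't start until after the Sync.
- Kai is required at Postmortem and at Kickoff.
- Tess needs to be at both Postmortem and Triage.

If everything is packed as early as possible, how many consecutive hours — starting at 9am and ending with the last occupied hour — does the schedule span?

8

The precedence chain requires at least 4 distinct hours.
With at most 1 per hour and 8 meetings, at least 8 hours are needed.
8 works (last occupied hour: 4pm): for example Planning in 12pm, Triage in 4pm, Demo in 1pm, Postmortem in 3pm, Sync in 10am, Kickoff in 9am, Roadmap in 2pm, Legal in 11am.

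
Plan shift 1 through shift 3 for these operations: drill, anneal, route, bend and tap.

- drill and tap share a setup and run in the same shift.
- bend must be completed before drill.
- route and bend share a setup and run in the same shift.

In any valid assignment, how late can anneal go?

shift 3

anneal at shift 3 is achievable: bend=shift 1, drill=shift 2, anneal=shift 3, route=shift 1, tap=shift 2.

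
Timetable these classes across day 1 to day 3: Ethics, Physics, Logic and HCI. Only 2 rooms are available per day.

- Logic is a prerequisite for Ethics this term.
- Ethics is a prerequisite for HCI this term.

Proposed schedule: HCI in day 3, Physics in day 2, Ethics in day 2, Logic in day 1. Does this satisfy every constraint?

Valid

Ethics is a prerequisite for HCI this term — holds.
Only 2 rooms are available per day — holds.
Logic is a prerequisite for Ethics this term — holds.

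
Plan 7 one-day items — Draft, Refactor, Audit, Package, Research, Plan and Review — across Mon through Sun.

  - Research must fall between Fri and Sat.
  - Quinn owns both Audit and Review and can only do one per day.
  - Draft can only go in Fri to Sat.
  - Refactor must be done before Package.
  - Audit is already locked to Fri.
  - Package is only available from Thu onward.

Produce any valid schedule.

Package in Thu; Audit in Fri; Plan in Mon; Research in Fri; Refactor in Mon; Draft in Fri; Review in Mon

Checking: Refactor(Mon) before Package(Thu); Audit(Fri) != Review(Mon); Research=Fri in [Fri,Sat]; Draft=Fri in [Fri,Sat]; Audit=Fri in [Fri,Fri]; Package=Thu in [Thu,Sun].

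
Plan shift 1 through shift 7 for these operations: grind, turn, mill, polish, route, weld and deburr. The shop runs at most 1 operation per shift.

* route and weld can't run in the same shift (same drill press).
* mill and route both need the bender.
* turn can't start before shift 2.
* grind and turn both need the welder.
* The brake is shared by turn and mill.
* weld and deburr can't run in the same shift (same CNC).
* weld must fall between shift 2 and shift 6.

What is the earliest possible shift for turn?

Turn is available from shift 2.
turn at shift 2 is achievable: route in shift 6, turn in shift 2, mill in shift 4, polish in shift 5, weld in shift 3, deburr in shift 7, grind in shift 1.

shift 2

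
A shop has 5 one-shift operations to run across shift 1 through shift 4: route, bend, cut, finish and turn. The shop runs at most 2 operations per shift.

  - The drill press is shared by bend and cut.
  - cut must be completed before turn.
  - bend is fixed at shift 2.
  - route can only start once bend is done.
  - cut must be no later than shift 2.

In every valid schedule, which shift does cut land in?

cut's window is shift 1–shift 2.
bend is fixed at shift 2, and cut can't share a shift with bend.
So cut must be shift 1.

shift 1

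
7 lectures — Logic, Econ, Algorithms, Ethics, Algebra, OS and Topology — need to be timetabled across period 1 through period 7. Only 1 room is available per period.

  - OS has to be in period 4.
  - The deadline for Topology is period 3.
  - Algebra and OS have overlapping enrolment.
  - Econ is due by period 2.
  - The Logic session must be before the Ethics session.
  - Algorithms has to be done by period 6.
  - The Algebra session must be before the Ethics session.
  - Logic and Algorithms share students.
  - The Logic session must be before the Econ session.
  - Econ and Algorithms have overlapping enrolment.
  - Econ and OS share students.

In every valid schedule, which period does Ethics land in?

period 7

Precedence pushes Ethics to at least period 2.
So Ethics is pinned to period 7.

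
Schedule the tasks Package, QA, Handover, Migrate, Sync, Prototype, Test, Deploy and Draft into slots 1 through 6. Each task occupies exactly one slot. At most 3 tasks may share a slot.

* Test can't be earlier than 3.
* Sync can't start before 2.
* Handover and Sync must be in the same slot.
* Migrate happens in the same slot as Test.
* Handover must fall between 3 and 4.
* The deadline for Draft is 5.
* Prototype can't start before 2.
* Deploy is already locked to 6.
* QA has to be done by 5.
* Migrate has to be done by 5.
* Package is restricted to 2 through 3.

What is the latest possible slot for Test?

5

Test is available from 3; Test must be in the same slot as Migrate, which can't be after 5, so Test is at most 5.
Test at 5 is achievable: Test in 5, Migrate in 5, Prototype in 2, Handover in 3, Sync in 3, QA in 1, Package in 2, Deploy in 6, Draft in 1.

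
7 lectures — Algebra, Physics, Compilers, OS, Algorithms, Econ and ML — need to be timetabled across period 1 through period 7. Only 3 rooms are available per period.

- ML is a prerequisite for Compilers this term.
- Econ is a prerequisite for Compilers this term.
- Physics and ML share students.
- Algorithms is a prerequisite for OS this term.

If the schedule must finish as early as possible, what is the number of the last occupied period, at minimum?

The precedence chain requires at least 2 distinct periods.
With at most 3 per period and 7 lectures, at least 3 periods are needed.
3 works (last occupied period: period 3): for example OS -> period 2; Econ -> period 1; Physics -> period 3; ML -> period 1; Algebra -> period 2; Compilers -> period 2; Algorithms -> period 1.

period 3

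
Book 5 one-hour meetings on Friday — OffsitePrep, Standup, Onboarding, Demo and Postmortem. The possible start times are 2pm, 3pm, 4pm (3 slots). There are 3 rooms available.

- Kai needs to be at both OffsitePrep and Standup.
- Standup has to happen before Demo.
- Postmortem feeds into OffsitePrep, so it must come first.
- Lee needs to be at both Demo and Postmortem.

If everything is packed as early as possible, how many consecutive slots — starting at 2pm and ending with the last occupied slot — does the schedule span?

2 slots

The precedence chain requires at least 2 distinct slots.
With at most 3 per slot and 5 meetings, at least 2 slots are needed.
2 works (last occupied slot: 3pm): for example Postmortem=2pm, Standup=2pm, OffsitePrep=3pm, Demo=3pm, Onboarding=2pm.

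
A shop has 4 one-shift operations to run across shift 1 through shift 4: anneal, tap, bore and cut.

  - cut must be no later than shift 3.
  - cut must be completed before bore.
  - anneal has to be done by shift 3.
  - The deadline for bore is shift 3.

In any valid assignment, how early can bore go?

shift 2

Precedence pushes bore to at least shift 2; bore's own window allows nothing later than shift 3.
bore at shift 2 is achievable: tap in shift 1, bore in shift 2, cut in shift 1, anneal in shift 1.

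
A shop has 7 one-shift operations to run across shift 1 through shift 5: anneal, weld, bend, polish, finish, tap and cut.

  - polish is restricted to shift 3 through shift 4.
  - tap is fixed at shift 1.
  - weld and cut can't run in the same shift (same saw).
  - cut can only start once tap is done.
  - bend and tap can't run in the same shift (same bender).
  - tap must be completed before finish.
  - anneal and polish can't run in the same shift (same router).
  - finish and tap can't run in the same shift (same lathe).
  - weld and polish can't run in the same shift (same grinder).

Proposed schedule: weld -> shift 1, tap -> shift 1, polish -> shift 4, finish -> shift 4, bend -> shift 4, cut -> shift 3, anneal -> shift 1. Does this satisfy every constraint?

tap is fixed at shift 1 — holds.
anneal and polish can't run in the same shift (same router) — holds.
polish is restricted to shift 3 through shift 4 — holds.
bend and tap can't run in the same shift (same bender) — holds.
weld and cut can't run in the same shift (same saw) — holds.
cut can only start once tap is done — holds.
finish and tap can't run in the same shift (same lathe) — holds.
weld and polish can't run in the same shift (same grinder) — holds.
tap must be completed before finish — holds.

Yes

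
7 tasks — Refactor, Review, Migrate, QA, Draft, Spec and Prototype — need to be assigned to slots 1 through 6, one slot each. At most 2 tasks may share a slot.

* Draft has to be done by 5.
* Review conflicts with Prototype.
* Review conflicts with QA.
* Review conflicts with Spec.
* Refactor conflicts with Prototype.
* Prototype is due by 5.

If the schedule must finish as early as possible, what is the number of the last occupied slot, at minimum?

With at most 2 per slot and 7 tasks, at least 4 slots are needed.
4 works (last occupied slot: 4): for example QA -> 2; Prototype -> 4; Spec -> 3; Review -> 1; Draft -> 3; Refactor -> 1; Migrate -> 2.

slot 4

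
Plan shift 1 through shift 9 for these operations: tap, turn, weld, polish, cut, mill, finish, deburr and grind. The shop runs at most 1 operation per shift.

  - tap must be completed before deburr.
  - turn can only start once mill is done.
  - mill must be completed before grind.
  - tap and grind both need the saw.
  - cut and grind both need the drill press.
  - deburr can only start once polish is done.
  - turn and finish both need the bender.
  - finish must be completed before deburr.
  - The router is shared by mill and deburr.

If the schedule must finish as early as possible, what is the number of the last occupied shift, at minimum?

The precedence chain requires at least 2 distinct shifts.
With at most 1 per shift and 9 operations, at least 9 shifts are needed.
9 works (last occupied shift: shift 9): for example polish -> shift 2; turn -> shift 6; weld -> shift 8; grind -> shift 7; cut -> shift 9; deburr -> shift 4; tap -> shift 1; mill -> shift 5; finish -> shift 3.

9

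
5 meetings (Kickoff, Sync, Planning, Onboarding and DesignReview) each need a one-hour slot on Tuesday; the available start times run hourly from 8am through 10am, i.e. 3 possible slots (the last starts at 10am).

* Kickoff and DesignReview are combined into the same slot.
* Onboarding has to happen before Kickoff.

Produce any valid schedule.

Kickoff -> 9am, DesignReview -> 9am, Sync -> 8am, Planning -> 8am, Onboarding -> 8am

Checking: Onboarding(8am) before Kickoff(9am); Kickoff = DesignReview = 9am.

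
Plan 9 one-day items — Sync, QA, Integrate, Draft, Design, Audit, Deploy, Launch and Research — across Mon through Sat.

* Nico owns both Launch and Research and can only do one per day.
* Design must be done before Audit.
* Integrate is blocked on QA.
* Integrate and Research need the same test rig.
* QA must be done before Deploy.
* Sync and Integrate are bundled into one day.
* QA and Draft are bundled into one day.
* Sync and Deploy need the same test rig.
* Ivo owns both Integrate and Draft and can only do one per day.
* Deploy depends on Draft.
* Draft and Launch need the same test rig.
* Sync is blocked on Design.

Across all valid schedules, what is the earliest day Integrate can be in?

Precedence pushes Integrate to at least Tue.
Integrate at Tue is achievable: Draft=Mon, Sync=Tue, Deploy=Wed, Integrate=Tue, Launch=Tue, Design=Mon, Audit=Tue, Research=Mon, QA=Mon.

Tue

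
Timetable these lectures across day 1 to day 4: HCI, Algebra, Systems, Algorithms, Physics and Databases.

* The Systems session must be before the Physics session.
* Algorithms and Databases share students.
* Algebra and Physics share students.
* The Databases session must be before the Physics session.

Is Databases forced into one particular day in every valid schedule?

Databases can be day 1 (e.g. Algebra -> day 1; Systems -> day 1; Physics -> day 2; Databases -> day 1; HCI -> day 1; Algorithms -> day 2) or day 2 (e.g. Physics=day 3; HCI=day 1; Databases=day 2; Systems=day 1; Algorithms=day 1; Algebra=day 1).

No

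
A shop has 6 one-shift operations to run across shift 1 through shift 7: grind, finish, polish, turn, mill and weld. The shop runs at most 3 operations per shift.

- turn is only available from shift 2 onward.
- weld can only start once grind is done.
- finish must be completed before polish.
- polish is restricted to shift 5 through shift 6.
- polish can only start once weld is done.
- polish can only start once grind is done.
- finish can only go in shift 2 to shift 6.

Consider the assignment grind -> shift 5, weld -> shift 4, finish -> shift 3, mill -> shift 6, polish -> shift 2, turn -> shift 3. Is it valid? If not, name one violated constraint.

No — it violates: polish can only start once grind is done

polish can only start once weld is done — violated.
polish can only start once grind is done — violated.
finish must be completed before polish — violated.
The shop runs at most 3 operations per shift — holds.
weld can only start once grind is done — violated.
polish is restricted to shift 5 through shift 6 — violated.
finish can only go in shift 2 to shift 6 — holds.
turn is only available from shift 2 onward — holds.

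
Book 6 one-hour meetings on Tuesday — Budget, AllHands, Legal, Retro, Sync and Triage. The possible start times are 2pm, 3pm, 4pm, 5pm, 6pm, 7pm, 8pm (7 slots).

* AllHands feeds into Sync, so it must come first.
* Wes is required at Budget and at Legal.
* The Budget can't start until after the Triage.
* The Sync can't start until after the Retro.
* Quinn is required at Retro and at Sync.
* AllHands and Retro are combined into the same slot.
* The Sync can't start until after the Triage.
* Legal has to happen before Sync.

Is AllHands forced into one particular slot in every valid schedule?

No

AllHands can be 2pm (e.g. Triage -> 2pm, Sync -> 3pm, Budget -> 3pm, Legal -> 2pm, AllHands -> 2pm, Retro -> 2pm) or 3pm (e.g. Budget in 3pm; AllHands in 3pm; Retro in 3pm; Triage in 2pm; Legal in 2pm; Sync in 4pm).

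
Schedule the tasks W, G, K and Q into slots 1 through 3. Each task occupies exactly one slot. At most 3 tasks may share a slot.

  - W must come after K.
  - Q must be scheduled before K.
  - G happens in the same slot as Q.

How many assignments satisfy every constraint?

Enumerating: W -> 3; Q -> 1; K -> 2; G -> 1.

1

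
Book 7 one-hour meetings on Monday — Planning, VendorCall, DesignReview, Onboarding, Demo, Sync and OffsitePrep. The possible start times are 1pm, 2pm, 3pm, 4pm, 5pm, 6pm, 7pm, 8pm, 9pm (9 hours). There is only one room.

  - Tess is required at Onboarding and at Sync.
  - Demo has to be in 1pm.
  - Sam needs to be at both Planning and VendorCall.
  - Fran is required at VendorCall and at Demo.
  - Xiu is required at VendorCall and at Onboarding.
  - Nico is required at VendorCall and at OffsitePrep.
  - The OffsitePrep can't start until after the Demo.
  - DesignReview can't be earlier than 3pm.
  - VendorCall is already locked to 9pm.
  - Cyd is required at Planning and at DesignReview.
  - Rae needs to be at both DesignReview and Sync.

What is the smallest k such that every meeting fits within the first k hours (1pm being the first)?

9

The precedence chain requires at least 2 distinct hours.
With at most 1 per hour and 7 meetings, at least 7 hours are needed.
VendorCall can't be placed before 9pm — that is hour 9 counting from 1pm — so the schedule must run through at least 9 hours.
9 works (last occupied hour: 9pm): for example Planning in 4pm; Demo in 1pm; DesignReview in 3pm; VendorCall in 9pm; Onboarding in 5pm; Sync in 6pm; OffsitePrep in 2pm.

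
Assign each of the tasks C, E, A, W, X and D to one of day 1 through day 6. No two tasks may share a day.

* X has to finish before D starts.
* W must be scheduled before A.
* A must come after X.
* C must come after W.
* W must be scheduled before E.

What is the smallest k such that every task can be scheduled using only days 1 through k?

6 days

The precedence chain requires at least 2 distinct days.
With at most 1 per day and 6 tasks, at least 6 days are needed.
6 works (last occupied day: day 6): for example X -> day 2; D -> day 6; W -> day 1; C -> day 4; A -> day 3; E -> day 5.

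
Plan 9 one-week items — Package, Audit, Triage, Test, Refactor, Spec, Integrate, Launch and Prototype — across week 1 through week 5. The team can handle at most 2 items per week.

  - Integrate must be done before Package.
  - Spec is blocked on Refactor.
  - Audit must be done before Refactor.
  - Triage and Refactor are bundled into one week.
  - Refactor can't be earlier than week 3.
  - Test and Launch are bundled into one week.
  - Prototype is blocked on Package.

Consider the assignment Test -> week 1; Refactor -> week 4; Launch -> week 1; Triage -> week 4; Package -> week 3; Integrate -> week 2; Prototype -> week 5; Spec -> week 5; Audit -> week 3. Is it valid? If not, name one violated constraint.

Yes

Audit must be done before Refactor — holds.
The team can handle at most 2 items per week — holds.
Prototype is blocked on Package — holds.
Triage and Refactor are bundled into one week — holds.
Test and Launch are bundled into one week — holds.
Refactor can't be earlier than week 3 — holds.
Integrate must be done before Package — holds.
Spec is blocked on Refactor — holds.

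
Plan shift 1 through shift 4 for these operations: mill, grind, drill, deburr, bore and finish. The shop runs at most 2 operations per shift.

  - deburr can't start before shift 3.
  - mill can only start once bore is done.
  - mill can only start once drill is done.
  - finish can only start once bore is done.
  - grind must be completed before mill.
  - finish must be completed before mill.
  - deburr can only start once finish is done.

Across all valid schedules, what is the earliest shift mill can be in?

shift 3

Precedence pushes mill to at least shift 3.
mill at shift 3 is achievable: grind=shift 1; drill=shift 2; bore=shift 1; mill=shift 3; deburr=shift 3; finish=shift 2.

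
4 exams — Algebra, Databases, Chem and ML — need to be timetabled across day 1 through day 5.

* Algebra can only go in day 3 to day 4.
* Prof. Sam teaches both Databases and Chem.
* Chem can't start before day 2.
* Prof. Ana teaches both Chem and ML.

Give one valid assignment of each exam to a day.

Algebra -> day 3, ML -> day 1, Databases -> day 1, Chem -> day 2

Checking: Chem(day 2) != ML(day 1); Databases(day 1) != Chem(day 2); Chem=day 2 in [day 2,day 5]; Algebra=day 3 in [day 3,day 4].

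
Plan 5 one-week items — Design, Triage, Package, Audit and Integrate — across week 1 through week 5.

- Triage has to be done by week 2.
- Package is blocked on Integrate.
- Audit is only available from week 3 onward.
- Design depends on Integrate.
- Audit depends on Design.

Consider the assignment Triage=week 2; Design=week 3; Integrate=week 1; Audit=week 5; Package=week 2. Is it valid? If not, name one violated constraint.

Triage has to be done by week 2 — holds.
Audit depends on Design — holds.
Package is blocked on Integrate — holds.
Design depends on Integrate — holds.
Audit is only available from week 3 onward — holds.

Valid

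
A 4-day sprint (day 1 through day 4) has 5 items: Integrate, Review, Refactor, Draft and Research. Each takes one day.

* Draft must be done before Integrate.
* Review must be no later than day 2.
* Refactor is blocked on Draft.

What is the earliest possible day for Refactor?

Precedence pushes Refactor to at least day 2.
Refactor at day 2 is achievable: Refactor -> day 2; Draft -> day 1; Review -> day 1; Integrate -> day 2; Research -> day 1.

day 2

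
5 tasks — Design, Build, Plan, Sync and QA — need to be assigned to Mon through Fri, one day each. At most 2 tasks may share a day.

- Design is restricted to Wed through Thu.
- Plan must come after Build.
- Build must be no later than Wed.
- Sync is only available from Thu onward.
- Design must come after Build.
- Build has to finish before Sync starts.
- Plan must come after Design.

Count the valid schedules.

60

Splitting on Design: it can be Wed (36), Thu (24). Listing each branch's schedules as (Build, Plan, Sync, QA):
Design=Wed: (Mon,Thu,Thu,Mon) (Mon,Thu,Thu,Tue) (Mon,Thu,Thu,Wed) (Mon,Thu,Thu,Fri) (Mon,Thu,Fri,Mon) (Mon,Thu,Fri,Tue) (Mon,Thu,Fri,Wed) (Mon,Thu,Fri,Thu) (Mon,Thu,Fri,Fri) (Mon,Fri,Thu,Mon) (Mon,Fri,Thu,Tue) (Mon,Fri,Thu,Wed) (Mon,Fri,Thu,Thu) (Mon,Fri,Thu,Fri) (Mon,Fri,Fri,Mon) (Mon,Fri,Fri,Tue) (Mon,Fri,Fri,Wed) (Mon,Fri,Fri,Thu) (Tue,Thu,Thu,Mon) (Tue,Thu,Thu,Tue) (Tue,Thu,Thu,Wed) (Tue,Thu,Thu,Fri) (Tue,Thu,Fri,Mon) (Tue,Thu,Fri,Tue) (Tue,Thu,Fri,Wed) (Tue,Thu,Fri,Thu) (Tue,Thu,Fri,Fri) (Tue,Fri,Thu,Mon) (Tue,Fri,Thu,Tue) (Tue,Fri,Thu,Wed) (Tue,Fri,Thu,Thu) (Tue,Fri,Thu,Fri) (Tue,Fri,Fri,Mon) (Tue,Fri,Fri,Tue) (Tue,Fri,Fri,Wed) (Tue,Fri,Fri,Thu) — 36.
Design=Thu: (Mon,Fri,Thu,Mon) (Mon,Fri,Thu,Tue) (Mon,Fri,Thu,Wed) (Mon,Fri,Thu,Fri) (Mon,Fri,Fri,Mon) (Mon,Fri,Fri,Tue) (Mon,Fri,Fri,Wed) (Mon,Fri,Fri,Thu) (Tue,Fri,Thu,Mon) (Tue,Fri,Thu,Tue) (Tue,Fri,Thu,Wed) (Tue,Fri,Thu,Fri) (Tue,Fri,Fri,Mon) (Tue,Fri,Fri,Tue) (Tue,Fri,Fri,Wed) (Tue,Fri,Fri,Thu) (Wed,Fri,Thu,Mon) (Wed,Fri,Thu,Tue) (Wed,Fri,Thu,Wed) (Wed,Fri,Thu,Fri) (Wed,Fri,Fri,Mon) (Wed,Fri,Fri,Tue) (Wed,Fri,Fri,Wed) (Wed,Fri,Fri,Thu) — 24.
Summing: 36 + 24 = 60.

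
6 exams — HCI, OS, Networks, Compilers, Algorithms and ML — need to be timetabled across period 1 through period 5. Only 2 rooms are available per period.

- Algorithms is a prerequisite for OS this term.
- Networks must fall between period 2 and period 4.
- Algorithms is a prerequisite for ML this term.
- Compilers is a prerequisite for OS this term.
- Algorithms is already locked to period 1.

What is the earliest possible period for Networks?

period 2

Networks is available from period 2; Networks's own window allows nothing later than period 4.
Networks at period 2 is achievable: Networks -> period 2, Algorithms -> period 1, OS -> period 2, HCI -> period 3, Compilers -> period 1, ML -> period 3.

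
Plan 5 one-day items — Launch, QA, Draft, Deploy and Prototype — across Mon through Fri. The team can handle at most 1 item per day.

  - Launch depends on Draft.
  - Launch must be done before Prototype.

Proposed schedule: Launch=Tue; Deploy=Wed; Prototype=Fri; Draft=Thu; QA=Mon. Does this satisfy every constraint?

The team can handle at most 1 item per day — holds.
Launch depends on Draft — violated.
Launch must be done before Prototype — holds.

No — it violates: Launch depends on Draft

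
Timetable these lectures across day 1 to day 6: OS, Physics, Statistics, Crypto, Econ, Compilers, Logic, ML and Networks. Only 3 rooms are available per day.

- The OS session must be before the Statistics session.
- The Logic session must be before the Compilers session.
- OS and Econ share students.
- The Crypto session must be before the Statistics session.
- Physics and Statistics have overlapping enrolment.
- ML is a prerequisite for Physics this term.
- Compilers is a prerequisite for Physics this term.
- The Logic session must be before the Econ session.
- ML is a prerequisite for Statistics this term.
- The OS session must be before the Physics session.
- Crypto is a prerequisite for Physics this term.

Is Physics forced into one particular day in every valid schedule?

Physics can be day 3 (e.g. Networks in day 3, Logic in day 1, Crypto in day 1, OS in day 1, ML in day 2, Compilers in day 2, Econ in day 2, Physics in day 3, Statistics in day 4) or day 4 (e.g. ML -> day 1; OS -> day 1; Statistics -> day 2; Logic -> day 2; Crypto -> day 1; Physics -> day 4; Networks -> day 2; Econ -> day 3; Compilers -> day 3).

No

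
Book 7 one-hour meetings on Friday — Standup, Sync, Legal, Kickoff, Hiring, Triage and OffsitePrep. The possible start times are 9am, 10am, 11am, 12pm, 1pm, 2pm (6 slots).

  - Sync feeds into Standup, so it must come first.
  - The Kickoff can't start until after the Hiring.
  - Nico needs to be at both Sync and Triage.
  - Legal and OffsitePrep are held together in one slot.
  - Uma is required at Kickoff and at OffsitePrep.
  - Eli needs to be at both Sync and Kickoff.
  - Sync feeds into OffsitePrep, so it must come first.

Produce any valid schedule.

Hiring=9am; Legal=11am; Standup=10am; Kickoff=10am; OffsitePrep=11am; Triage=10am; Sync=9am

Checking: Hiring(9am) before Kickoff(10am); Sync(9am) before Standup(10am); Sync(9am) before OffsitePrep(11am); Sync(9am) != Kickoff(10am); Sync(9am) != Triage(10am); Kickoff(10am) != OffsitePrep(11am); Legal = OffsitePrep = 11am.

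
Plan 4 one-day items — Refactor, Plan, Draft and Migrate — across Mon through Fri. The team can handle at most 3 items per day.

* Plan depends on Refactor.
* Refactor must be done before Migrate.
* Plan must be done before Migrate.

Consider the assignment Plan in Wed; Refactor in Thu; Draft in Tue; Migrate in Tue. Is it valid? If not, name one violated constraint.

No. Refactor must be done before Migrate is not satisfied.

Plan depends on Refactor — violated.
Plan must be done before Migrate — violated.
The team can handle at most 3 items per day — holds.
Refactor must be done before Migrate — violated.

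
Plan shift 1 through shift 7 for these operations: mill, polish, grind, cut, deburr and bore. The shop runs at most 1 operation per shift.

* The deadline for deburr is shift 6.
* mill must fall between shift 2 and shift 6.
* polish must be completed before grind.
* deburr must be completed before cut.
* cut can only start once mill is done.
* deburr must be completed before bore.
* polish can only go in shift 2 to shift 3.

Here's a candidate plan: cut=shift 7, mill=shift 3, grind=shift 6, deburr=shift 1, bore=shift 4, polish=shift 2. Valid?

Valid

polish must be completed before grind — holds.
The shop runs at most 1 operation per shift — holds.
polish can only go in shift 2 to shift 3 — holds.
deburr must be completed before cut — holds.
deburr must be completed before bore — holds.
The deadline for deburr is shift 6 — holds.
mill must fall between shift 2 and shift 6 — holds.
cut can only start once mill is done — holds.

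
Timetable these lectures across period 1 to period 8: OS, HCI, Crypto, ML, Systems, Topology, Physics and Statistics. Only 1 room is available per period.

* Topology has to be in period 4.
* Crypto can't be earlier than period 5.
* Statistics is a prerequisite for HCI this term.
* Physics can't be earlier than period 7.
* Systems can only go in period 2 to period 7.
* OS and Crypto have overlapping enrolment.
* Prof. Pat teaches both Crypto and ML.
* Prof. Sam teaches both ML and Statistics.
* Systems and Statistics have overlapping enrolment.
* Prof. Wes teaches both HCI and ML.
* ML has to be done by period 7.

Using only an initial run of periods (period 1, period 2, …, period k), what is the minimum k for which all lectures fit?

The precedence chain requires at least 2 distinct periods.
With at most 1 per period and 8 lectures, at least 8 periods are needed.
Physics can't be placed before period 7, so the schedule must run through at least period 7.
8 works (last occupied period: period 8): for example ML -> period 1; Crypto -> period 5; Topology -> period 4; Statistics -> period 3; HCI -> period 6; OS -> period 8; Systems -> period 2; Physics -> period 7.

8 periods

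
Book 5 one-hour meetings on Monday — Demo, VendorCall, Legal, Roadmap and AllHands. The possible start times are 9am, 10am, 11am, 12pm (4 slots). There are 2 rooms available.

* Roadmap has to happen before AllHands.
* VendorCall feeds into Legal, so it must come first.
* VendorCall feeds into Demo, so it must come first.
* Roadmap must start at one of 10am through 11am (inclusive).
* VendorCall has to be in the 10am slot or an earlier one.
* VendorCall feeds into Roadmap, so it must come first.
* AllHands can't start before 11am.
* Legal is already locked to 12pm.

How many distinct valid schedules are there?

8

Splitting on Demo: it can be 10am (3), 11am (4), 12pm (1). Listing each branch's schedules as (VendorCall, Legal, Roadmap, AllHands):
Demo=10am: (9am,12pm,10am,11am) (9am,12pm,10am,12pm) (9am,12pm,11am,12pm) — 3.
Demo=11am: (9am,12pm,10am,11am) (9am,12pm,10am,12pm) (9am,12pm,11am,12pm) (10am,12pm,11am,12pm) — 4.
Demo=12pm: (9am,12pm,10am,11am) — 1.
Summing: 3 + 4 + 1 = 8.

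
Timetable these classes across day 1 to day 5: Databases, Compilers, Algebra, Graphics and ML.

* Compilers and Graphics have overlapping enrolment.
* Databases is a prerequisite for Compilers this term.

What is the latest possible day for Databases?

Downstream work caps Databases at day 4.
Databases at day 4 is achievable: Graphics in day 1; Algebra in day 1; ML in day 1; Compilers in day 5; Databases in day 4.

day 4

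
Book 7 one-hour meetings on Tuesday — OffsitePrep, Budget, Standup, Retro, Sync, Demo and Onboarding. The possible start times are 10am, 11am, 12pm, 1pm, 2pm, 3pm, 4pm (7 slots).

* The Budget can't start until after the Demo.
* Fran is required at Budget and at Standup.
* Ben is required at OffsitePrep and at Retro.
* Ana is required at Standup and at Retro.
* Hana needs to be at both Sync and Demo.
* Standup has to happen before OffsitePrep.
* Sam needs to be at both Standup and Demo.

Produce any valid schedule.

Onboarding=10am, Demo=11am, Retro=12pm, Sync=10am, OffsitePrep=11am, Standup=10am, Budget=12pm

Checking: Standup(10am) before OffsitePrep(11am); Demo(11am) before Budget(12pm); Standup(10am) != Retro(12pm); Budget(12pm) != Standup(10am); Standup(10am) != Demo(11am); Sync(10am) != Demo(11am); OffsitePrep(11am) != Retro(12pm).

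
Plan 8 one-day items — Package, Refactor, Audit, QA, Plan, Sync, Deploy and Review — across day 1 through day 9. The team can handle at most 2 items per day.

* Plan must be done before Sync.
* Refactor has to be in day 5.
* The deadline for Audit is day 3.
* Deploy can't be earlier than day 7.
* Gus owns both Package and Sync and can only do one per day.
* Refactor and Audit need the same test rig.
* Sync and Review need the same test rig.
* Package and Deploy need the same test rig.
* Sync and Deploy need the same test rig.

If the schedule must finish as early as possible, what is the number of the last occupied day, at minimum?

day 7

The precedence chain requires at least 2 distinct days.
With at most 2 per day and 8 tasks, at least 4 days are needed.
Deploy can't be placed before day 7, so the schedule must run through at least day 7.
7 works (last occupied day: day 7): for example Deploy=day 7, Review=day 3, Sync=day 2, Refactor=day 5, Audit=day 1, Plan=day 1, QA=day 2, Package=day 3.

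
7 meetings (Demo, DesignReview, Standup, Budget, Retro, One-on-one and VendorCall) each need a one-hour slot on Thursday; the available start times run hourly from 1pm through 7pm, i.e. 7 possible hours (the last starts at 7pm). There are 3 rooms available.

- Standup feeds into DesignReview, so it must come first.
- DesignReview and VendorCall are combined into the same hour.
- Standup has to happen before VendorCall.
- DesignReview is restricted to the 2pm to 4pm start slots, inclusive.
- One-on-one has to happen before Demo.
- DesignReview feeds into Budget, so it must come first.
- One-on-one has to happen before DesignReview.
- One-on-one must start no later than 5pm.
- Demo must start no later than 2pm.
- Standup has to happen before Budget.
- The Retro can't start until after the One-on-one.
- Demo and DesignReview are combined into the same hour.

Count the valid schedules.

25

Splitting on Budget: it can be 3pm (5), 4pm (5), 5pm (5), 6pm (5), 7pm (5). Listing each branch's schedules as (Demo, DesignReview, Standup, Retro, One-on-one, VendorCall):
Budget=3pm: (2pm,2pm,1pm,3pm,1pm,2pm) (2pm,2pm,1pm,4pm,1pm,2pm) (2pm,2pm,1pm,5pm,1pm,2pm) (2pm,2pm,1pm,6pm,1pm,2pm) (2pm,2pm,1pm,7pm,1pm,2pm) — 5.
Budget=4pm: (2pm,2pm,1pm,3pm,1pm,2pm) (2pm,2pm,1pm,4pm,1pm,2pm) (2pm,2pm,1pm,5pm,1pm,2pm) (2pm,2pm,1pm,6pm,1pm,2pm) (2pm,2pm,1pm,7pm,1pm,2pm) — 5.
Budget=5pm: (2pm,2pm,1pm,3pm,1pm,2pm) (2pm,2pm,1pm,4pm,1pm,2pm) (2pm,2pm,1pm,5pm,1pm,2pm) (2pm,2pm,1pm,6pm,1pm,2pm) (2pm,2pm,1pm,7pm,1pm,2pm) — 5.
Budget=6pm: (2pm,2pm,1pm,3pm,1pm,2pm) (2pm,2pm,1pm,4pm,1pm,2pm) (2pm,2pm,1pm,5pm,1pm,2pm) (2pm,2pm,1pm,6pm,1pm,2pm) (2pm,2pm,1pm,7pm,1pm,2pm) — 5.
Budget=7pm: (2pm,2pm,1pm,3pm,1pm,2pm) (2pm,2pm,1pm,4pm,1pm,2pm) (2pm,2pm,1pm,5pm,1pm,2pm) (2pm,2pm,1pm,6pm,1pm,2pm) (2pm,2pm,1pm,7pm,1pm,2pm) — 5.
Summing: 5 + 5 + 5 + 5 + 5 = 25.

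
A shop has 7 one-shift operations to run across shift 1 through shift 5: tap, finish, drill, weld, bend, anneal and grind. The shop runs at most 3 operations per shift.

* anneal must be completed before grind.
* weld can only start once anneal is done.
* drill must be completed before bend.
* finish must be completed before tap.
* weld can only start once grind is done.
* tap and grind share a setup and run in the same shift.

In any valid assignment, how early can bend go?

Precedence pushes bend to at least shift 2.
bend at shift 2 is achievable: grind -> shift 2; tap -> shift 2; bend -> shift 2; finish -> shift 1; drill -> shift 1; anneal -> shift 1; weld -> shift 3.

shift 2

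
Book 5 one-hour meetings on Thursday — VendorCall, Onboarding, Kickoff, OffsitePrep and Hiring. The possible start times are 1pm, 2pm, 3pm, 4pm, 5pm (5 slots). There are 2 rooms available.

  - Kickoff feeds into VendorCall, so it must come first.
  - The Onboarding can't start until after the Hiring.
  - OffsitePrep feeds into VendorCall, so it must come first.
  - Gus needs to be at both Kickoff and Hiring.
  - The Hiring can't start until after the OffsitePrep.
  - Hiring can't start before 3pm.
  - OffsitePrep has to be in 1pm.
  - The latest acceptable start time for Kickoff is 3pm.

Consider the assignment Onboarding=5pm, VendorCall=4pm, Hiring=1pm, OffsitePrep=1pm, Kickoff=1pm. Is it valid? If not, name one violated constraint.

No — it violates: Gus needs to be at both Kickoff and Hiring

The Hiring can't start until after the OffsitePrep — violated.
OffsitePrep feeds into VendorCall, so it must come first — holds.
There are 2 rooms available — violated.
Gus needs to be at both Kickoff and Hiring — violated.
Kickoff feeds into VendorCall, so it must come first — holds.
The latest acceptable start time for Kickoff is 3pm — holds.
Hiring can't start before 3pm — violated.
The Onboarding can't start until after the Hiring — holds.
OffsitePrep has to be in 1pm — holds.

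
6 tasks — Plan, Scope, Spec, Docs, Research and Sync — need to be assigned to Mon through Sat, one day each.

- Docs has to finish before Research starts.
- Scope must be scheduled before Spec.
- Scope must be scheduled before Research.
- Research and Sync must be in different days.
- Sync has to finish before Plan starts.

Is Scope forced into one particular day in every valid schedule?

Scope can be Mon (e.g. Plan=Tue; Docs=Mon; Sync=Mon; Research=Tue; Spec=Tue; Scope=Mon) or Tue (e.g. Docs in Mon; Plan in Tue; Spec in Wed; Scope in Tue; Research in Wed; Sync in Mon).

No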